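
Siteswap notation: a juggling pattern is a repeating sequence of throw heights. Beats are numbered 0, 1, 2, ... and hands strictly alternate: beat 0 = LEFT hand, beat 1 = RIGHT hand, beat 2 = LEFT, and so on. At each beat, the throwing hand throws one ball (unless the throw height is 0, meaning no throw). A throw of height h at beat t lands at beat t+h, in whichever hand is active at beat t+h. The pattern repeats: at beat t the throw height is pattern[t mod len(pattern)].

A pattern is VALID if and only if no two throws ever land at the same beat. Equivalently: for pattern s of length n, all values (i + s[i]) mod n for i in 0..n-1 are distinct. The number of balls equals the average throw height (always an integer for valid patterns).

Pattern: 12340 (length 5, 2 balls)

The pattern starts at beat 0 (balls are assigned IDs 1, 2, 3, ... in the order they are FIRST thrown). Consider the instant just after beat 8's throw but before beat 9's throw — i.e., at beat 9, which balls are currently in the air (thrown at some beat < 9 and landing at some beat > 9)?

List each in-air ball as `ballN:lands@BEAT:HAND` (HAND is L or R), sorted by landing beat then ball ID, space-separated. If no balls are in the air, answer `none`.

Beat 0 (L): throw ball1 h=1 -> lands@1:R; in-air after throw: [b1@1:R]
Beat 1 (R): throw ball1 h=2 -> lands@3:R; in-air after throw: [b1@3:R]
Beat 2 (L): throw ball2 h=3 -> lands@5:R; in-air after throw: [b1@3:R b2@5:R]
Beat 3 (R): throw ball1 h=4 -> lands@7:R; in-air after throw: [b2@5:R b1@7:R]
Beat 5 (R): throw ball2 h=1 -> lands@6:L; in-air after throw: [b2@6:L b1@7:R]
Beat 6 (L): throw ball2 h=2 -> lands@8:L; in-air after throw: [b1@7:R b2@8:L]
Beat 7 (R): throw ball1 h=3 -> lands@10:L; in-air after throw: [b2@8:L b1@10:L]
Beat 8 (L): throw ball2 h=4 -> lands@12:L; in-air after throw: [b1@10:L b2@12:L]

Answer: ball1:lands@10:L ball2:lands@12:L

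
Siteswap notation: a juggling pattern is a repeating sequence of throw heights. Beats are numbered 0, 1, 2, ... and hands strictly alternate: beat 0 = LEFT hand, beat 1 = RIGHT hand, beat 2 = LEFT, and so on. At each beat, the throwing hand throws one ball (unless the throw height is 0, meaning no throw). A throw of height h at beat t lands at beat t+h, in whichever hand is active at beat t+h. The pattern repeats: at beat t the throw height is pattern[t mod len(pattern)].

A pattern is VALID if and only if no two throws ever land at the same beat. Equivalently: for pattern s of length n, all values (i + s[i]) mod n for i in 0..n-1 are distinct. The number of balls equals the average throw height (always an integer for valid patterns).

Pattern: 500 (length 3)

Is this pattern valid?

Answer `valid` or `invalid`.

i=0: (i + s[i]) mod n = (0 + 5) mod 3 = 2
i=1: (i + s[i]) mod n = (1 + 0) mod 3 = 1
i=2: (i + s[i]) mod n = (2 + 0) mod 3 = 2
Residues: [2, 1, 2], distinct: False

Answer: invalid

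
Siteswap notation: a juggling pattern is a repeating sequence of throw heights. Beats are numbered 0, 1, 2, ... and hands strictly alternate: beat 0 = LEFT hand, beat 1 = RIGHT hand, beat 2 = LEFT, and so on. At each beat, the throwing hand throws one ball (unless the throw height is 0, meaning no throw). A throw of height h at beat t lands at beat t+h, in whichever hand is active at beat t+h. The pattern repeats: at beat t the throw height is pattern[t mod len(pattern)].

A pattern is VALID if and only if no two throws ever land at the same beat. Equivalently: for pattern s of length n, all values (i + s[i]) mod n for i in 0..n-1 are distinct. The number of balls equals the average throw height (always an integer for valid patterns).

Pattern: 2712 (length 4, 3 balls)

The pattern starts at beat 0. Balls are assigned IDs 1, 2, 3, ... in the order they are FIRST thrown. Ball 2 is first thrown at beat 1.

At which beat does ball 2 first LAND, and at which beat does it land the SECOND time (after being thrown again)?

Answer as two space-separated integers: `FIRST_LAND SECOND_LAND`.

Answer: 8 10

Derivation:
Beat 0 (L): throw ball1 h=2 -> lands@2:L; in-air after throw: [b1@2:L]
Beat 1 (R): throw ball2 h=7 -> lands@8:L; in-air after throw: [b1@2:L b2@8:L]
Beat 2 (L): throw ball1 h=1 -> lands@3:R; in-air after throw: [b1@3:R b2@8:L]
Beat 3 (R): throw ball1 h=2 -> lands@5:R; in-air after throw: [b1@5:R b2@8:L]
Beat 4 (L): throw ball3 h=2 -> lands@6:L; in-air after throw: [b1@5:R b3@6:L b2@8:L]
Beat 5 (R): throw ball1 h=7 -> lands@12:L; in-air after throw: [b3@6:L b2@8:L b1@12:L]
Beat 6 (L): throw ball3 h=1 -> lands@7:R; in-air after throw: [b3@7:R b2@8:L b1@12:L]
Beat 7 (R): throw ball3 h=2 -> lands@9:R; in-air after throw: [b2@8:L b3@9:R b1@12:L]
Beat 8 (L): throw ball2 h=2 -> lands@10:L; in-air after throw: [b3@9:R b2@10:L b1@12:L]
Beat 9 (R): throw ball3 h=7 -> lands@16:L; in-air after throw: [b2@10:L b1@12:L b3@16:L]
Beat 10 (L): throw ball2 h=1 -> lands@11:R; in-air after throw: [b2@11:R b1@12:L b3@16:L]
Ball 2: thrown@1 h=7 -> first land @8; rethrown@8 h=2 -> second land @10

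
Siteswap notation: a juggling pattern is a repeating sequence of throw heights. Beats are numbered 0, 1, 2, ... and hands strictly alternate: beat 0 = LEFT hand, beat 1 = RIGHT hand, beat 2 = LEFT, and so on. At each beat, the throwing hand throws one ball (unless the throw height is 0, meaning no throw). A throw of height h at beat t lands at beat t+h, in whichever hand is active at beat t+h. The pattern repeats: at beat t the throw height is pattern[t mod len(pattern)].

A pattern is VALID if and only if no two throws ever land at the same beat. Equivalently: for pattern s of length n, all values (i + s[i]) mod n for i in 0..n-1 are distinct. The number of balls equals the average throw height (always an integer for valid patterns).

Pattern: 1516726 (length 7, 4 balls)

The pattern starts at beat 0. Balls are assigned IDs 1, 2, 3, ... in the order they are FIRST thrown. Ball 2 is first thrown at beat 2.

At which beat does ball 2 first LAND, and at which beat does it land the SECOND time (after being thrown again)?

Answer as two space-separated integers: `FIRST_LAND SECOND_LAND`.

Answer: 3 9

Derivation:
Beat 0 (L): throw ball1 h=1 -> lands@1:R; in-air after throw: [b1@1:R]
Beat 1 (R): throw ball1 h=5 -> lands@6:L; in-air after throw: [b1@6:L]
Beat 2 (L): throw ball2 h=1 -> lands@3:R; in-air after throw: [b2@3:R b1@6:L]
Beat 3 (R): throw ball2 h=6 -> lands@9:R; in-air after throw: [b1@6:L b2@9:R]
Beat 4 (L): throw ball3 h=7 -> lands@11:R; in-air after throw: [b1@6:L b2@9:R b3@11:R]
Beat 5 (R): throw ball4 h=2 -> lands@7:R; in-air after throw: [b1@6:L b4@7:R b2@9:R b3@11:R]
Beat 6 (L): throw ball1 h=6 -> lands@12:L; in-air after throw: [b4@7:R b2@9:R b3@11:R b1@12:L]
Beat 7 (R): throw ball4 h=1 -> lands@8:L; in-air after throw: [b4@8:L b2@9:R b3@11:R b1@12:L]
Beat 8 (L): throw ball4 h=5 -> lands@13:R; in-air after throw: [b2@9:R b3@11:R b1@12:L b4@13:R]
Beat 9 (R): throw ball2 h=1 -> lands@10:L; in-air after throw: [b2@10:L b3@11:R b1@12:L b4@13:R]
Ball 2: thrown@2 h=1 -> first land @3; rethrown@3 h=6 -> second land @9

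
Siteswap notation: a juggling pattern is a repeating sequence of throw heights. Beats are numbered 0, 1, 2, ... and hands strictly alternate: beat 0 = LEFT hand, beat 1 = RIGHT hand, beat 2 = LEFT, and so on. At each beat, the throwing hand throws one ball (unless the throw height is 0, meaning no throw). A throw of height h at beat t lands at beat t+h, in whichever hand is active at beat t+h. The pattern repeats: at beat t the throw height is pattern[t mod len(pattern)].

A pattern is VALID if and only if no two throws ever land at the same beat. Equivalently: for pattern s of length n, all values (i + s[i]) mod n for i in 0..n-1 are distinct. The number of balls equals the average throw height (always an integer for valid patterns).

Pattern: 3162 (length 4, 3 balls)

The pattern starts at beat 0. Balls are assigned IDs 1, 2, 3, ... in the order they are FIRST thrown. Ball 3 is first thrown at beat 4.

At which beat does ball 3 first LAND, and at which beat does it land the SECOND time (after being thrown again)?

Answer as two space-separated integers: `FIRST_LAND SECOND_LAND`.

Beat 0 (L): throw ball1 h=3 -> lands@3:R; in-air after throw: [b1@3:R]
Beat 1 (R): throw ball2 h=1 -> lands@2:L; in-air after throw: [b2@2:L b1@3:R]
Beat 2 (L): throw ball2 h=6 -> lands@8:L; in-air after throw: [b1@3:R b2@8:L]
Beat 3 (R): throw ball1 h=2 -> lands@5:R; in-air after throw: [b1@5:R b2@8:L]
Beat 4 (L): throw ball3 h=3 -> lands@7:R; in-air after throw: [b1@5:R b3@7:R b2@8:L]
Beat 5 (R): throw ball1 h=1 -> lands@6:L; in-air after throw: [b1@6:L b3@7:R b2@8:L]
Beat 6 (L): throw ball1 h=6 -> lands@12:L; in-air after throw: [b3@7:R b2@8:L b1@12:L]
Beat 7 (R): throw ball3 h=2 -> lands@9:R; in-air after throw: [b2@8:L b3@9:R b1@12:L]
Beat 8 (L): throw ball2 h=3 -> lands@11:R; in-air after throw: [b3@9:R b2@11:R b1@12:L]
Beat 9 (R): throw ball3 h=1 -> lands@10:L; in-air after throw: [b3@10:L b2@11:R b1@12:L]
Ball 3: thrown@4 h=3 -> first land @7; rethrown@7 h=2 -> second land @9

Answer: 7 9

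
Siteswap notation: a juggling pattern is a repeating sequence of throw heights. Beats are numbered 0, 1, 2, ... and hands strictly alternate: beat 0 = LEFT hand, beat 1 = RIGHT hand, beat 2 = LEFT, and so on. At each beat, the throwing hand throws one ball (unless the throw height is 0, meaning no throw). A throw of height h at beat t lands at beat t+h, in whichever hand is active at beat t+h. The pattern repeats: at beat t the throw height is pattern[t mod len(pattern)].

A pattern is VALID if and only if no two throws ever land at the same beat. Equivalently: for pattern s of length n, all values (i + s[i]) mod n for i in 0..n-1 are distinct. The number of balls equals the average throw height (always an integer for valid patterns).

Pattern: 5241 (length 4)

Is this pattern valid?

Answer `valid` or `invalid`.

i=0: (i + s[i]) mod n = (0 + 5) mod 4 = 1
i=1: (i + s[i]) mod n = (1 + 2) mod 4 = 3
i=2: (i + s[i]) mod n = (2 + 4) mod 4 = 2
i=3: (i + s[i]) mod n = (3 + 1) mod 4 = 0
Residues: [1, 3, 2, 0], distinct: True

Answer: valid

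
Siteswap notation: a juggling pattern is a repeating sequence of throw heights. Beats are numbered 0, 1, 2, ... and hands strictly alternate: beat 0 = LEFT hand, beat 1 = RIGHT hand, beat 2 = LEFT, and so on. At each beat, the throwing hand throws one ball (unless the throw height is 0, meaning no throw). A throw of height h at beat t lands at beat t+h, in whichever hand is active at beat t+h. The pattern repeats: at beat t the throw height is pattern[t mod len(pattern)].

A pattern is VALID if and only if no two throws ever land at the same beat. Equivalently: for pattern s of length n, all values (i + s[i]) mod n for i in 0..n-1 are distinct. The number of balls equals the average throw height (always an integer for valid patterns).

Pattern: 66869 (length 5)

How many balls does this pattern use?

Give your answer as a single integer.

Pattern = [6, 6, 8, 6, 9], length n = 5
  position 0: throw height = 6, running sum = 6
  position 1: throw height = 6, running sum = 12
  position 2: throw height = 8, running sum = 20
  position 3: throw height = 6, running sum = 26
  position 4: throw height = 9, running sum = 35
Total sum = 35; balls = sum / n = 35 / 5 = 7

Answer: 7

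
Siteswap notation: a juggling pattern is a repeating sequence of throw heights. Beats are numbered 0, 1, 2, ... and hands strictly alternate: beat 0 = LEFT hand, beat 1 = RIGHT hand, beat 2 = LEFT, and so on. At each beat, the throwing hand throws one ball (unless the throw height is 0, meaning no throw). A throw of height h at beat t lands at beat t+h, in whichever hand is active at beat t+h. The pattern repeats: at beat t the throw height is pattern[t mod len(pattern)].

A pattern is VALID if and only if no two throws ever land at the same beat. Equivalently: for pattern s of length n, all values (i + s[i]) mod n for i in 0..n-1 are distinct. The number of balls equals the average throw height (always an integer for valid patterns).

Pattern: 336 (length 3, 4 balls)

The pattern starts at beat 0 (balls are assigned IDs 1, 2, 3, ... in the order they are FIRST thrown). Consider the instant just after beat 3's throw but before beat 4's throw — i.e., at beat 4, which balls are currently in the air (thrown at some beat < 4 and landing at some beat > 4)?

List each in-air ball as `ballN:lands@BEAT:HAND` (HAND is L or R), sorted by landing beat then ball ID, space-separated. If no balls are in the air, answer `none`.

Beat 0 (L): throw ball1 h=3 -> lands@3:R; in-air after throw: [b1@3:R]
Beat 1 (R): throw ball2 h=3 -> lands@4:L; in-air after throw: [b1@3:R b2@4:L]
Beat 2 (L): throw ball3 h=6 -> lands@8:L; in-air after throw: [b1@3:R b2@4:L b3@8:L]
Beat 3 (R): throw ball1 h=3 -> lands@6:L; in-air after throw: [b2@4:L b1@6:L b3@8:L]
Beat 4 (L): throw ball2 h=3 -> lands@7:R; in-air after throw: [b1@6:L b2@7:R b3@8:L]

Answer: ball1:lands@6:L ball3:lands@8:L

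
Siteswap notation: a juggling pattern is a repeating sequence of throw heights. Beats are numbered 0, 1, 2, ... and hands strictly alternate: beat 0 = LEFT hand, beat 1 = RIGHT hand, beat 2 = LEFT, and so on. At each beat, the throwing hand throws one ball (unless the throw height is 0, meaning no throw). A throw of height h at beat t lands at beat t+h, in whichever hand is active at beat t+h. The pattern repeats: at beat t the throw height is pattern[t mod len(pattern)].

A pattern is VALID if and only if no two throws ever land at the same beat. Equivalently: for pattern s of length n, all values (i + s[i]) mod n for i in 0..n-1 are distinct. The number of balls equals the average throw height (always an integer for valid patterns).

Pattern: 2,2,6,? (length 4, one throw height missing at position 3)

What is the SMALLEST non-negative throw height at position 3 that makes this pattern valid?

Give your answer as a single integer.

i=0: (0 + 2) mod 4 = 2
i=1: (1 + 2) mod 4 = 3
i=2: (2 + 6) mod 4 = 0
i=3: s[i]=? (unknown)
Known residues: [0, 2, 3]; need a permutation of 0..3, so missing residue r = 1
Need (3 + s) mod 4 = 1; smallest s = (1 - 3) mod 4 = 2

Answer: 2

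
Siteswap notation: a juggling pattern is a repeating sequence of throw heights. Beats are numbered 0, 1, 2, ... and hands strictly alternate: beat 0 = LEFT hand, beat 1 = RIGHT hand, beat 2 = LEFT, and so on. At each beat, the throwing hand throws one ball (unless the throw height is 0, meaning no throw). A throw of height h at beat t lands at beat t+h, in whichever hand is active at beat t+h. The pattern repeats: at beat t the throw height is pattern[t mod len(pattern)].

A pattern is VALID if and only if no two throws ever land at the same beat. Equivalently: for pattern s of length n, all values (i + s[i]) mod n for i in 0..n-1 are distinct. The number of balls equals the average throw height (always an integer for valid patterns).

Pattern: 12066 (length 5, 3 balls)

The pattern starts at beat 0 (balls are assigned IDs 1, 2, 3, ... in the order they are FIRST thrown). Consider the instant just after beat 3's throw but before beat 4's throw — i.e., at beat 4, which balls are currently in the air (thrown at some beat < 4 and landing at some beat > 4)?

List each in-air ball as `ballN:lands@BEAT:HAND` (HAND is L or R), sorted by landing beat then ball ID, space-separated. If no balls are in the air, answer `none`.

Beat 0 (L): throw ball1 h=1 -> lands@1:R; in-air after throw: [b1@1:R]
Beat 1 (R): throw ball1 h=2 -> lands@3:R; in-air after throw: [b1@3:R]
Beat 3 (R): throw ball1 h=6 -> lands@9:R; in-air after throw: [b1@9:R]
Beat 4 (L): throw ball2 h=6 -> lands@10:L; in-air after throw: [b1@9:R b2@10:L]

Answer: ball1:lands@9:R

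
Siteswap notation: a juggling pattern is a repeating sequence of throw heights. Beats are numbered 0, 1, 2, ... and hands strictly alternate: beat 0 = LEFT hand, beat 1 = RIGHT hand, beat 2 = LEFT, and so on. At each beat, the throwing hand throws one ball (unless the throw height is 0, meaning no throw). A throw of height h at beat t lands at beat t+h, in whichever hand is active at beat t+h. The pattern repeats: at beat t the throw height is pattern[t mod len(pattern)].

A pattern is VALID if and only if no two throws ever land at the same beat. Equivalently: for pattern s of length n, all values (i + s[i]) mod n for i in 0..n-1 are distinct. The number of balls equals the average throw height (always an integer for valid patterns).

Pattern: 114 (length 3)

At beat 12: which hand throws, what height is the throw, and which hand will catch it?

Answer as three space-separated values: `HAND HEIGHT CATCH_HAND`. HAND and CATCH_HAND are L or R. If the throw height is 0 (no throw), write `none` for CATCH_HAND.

Beat 12: 12 mod 2 = 0, so hand = L
Throw height = pattern[12 mod 3] = pattern[0] = 1
Lands at beat 12+1=13, 13 mod 2 = 1, so catch hand = R

Answer: L 1 R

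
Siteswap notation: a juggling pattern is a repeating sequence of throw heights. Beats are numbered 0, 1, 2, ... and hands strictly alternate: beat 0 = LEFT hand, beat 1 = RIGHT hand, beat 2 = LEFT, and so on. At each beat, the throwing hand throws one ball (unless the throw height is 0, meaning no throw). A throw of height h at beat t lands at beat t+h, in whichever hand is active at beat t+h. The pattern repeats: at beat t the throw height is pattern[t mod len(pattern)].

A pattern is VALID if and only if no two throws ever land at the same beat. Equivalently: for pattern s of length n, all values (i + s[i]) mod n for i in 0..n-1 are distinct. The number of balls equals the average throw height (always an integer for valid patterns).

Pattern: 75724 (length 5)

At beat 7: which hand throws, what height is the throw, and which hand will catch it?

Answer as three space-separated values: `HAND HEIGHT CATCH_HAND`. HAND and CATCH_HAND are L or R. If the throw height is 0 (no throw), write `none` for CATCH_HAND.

Answer: R 7 L

Derivation:
Beat 7: 7 mod 2 = 1, so hand = R
Throw height = pattern[7 mod 5] = pattern[2] = 7
Lands at beat 7+7=14, 14 mod 2 = 0, so catch hand = L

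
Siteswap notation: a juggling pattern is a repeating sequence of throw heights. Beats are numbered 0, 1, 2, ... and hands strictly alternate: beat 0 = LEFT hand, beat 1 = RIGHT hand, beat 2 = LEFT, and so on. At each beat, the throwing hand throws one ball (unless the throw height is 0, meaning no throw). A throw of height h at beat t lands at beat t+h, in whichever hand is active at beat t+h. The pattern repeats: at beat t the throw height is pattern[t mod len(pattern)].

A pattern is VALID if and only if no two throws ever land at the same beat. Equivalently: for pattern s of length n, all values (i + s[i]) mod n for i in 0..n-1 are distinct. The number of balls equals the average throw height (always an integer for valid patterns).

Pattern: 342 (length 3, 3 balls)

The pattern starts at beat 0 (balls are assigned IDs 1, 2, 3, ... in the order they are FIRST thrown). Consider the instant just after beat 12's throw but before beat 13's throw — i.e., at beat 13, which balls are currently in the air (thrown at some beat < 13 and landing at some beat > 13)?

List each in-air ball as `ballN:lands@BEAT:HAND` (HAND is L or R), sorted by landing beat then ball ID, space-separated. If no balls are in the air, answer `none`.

Beat 0 (L): throw ball1 h=3 -> lands@3:R; in-air after throw: [b1@3:R]
Beat 1 (R): throw ball2 h=4 -> lands@5:R; in-air after throw: [b1@3:R b2@5:R]
Beat 2 (L): throw ball3 h=2 -> lands@4:L; in-air after throw: [b1@3:R b3@4:L b2@5:R]
Beat 3 (R): throw ball1 h=3 -> lands@6:L; in-air after throw: [b3@4:L b2@5:R b1@6:L]
Beat 4 (L): throw ball3 h=4 -> lands@8:L; in-air after throw: [b2@5:R b1@6:L b3@8:L]
Beat 5 (R): throw ball2 h=2 -> lands@7:R; in-air after throw: [b1@6:L b2@7:R b3@8:L]
Beat 6 (L): throw ball1 h=3 -> lands@9:R; in-air after throw: [b2@7:R b3@8:L b1@9:R]
Beat 7 (R): throw ball2 h=4 -> lands@11:R; in-air after throw: [b3@8:L b1@9:R b2@11:R]
Beat 8 (L): throw ball3 h=2 -> lands@10:L; in-air after throw: [b1@9:R b3@10:L b2@11:R]
Beat 9 (R): throw ball1 h=3 -> lands@12:L; in-air after throw: [b3@10:L b2@11:R b1@12:L]
Beat 10 (L): throw ball3 h=4 -> lands@14:L; in-air after throw: [b2@11:R b1@12:L b3@14:L]
Beat 11 (R): throw ball2 h=2 -> lands@13:R; in-air after throw: [b1@12:L b2@13:R b3@14:L]
Beat 12 (L): throw ball1 h=3 -> lands@15:R; in-air after throw: [b2@13:R b3@14:L b1@15:R]
Beat 13 (R): throw ball2 h=4 -> lands@17:R; in-air after throw: [b3@14:L b1@15:R b2@17:R]

Answer: ball3:lands@14:L ball1:lands@15:R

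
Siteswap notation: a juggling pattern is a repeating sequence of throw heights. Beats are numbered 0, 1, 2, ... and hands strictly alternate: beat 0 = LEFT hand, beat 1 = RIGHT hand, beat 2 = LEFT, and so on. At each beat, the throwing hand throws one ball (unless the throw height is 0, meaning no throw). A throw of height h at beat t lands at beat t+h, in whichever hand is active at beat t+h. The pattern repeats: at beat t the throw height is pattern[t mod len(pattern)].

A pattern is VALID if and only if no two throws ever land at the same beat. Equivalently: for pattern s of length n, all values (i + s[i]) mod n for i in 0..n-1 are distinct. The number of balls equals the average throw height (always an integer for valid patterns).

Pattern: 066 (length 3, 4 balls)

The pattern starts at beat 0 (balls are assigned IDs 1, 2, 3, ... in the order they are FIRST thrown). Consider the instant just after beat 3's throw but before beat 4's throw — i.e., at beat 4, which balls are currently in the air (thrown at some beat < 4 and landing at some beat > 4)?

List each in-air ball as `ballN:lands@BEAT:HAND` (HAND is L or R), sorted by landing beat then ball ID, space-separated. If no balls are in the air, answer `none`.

Beat 1 (R): throw ball1 h=6 -> lands@7:R; in-air after throw: [b1@7:R]
Beat 2 (L): throw ball2 h=6 -> lands@8:L; in-air after throw: [b1@7:R b2@8:L]
Beat 4 (L): throw ball3 h=6 -> lands@10:L; in-air after throw: [b1@7:R b2@8:L b3@10:L]

Answer: ball1:lands@7:R ball2:lands@8:L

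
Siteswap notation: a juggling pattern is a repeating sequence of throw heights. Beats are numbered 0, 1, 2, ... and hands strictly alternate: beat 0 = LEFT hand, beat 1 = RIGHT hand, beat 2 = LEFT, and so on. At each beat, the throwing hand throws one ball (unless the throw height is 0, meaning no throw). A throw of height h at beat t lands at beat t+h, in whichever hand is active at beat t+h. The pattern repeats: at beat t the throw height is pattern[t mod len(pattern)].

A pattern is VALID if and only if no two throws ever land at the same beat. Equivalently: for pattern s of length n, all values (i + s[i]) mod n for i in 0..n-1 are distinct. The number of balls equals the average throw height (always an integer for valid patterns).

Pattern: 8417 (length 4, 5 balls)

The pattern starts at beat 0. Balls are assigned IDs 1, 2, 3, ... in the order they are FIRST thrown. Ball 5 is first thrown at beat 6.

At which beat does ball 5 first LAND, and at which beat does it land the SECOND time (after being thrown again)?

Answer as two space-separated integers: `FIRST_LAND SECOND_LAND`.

Answer: 7 14

Derivation:
Beat 0 (L): throw ball1 h=8 -> lands@8:L; in-air after throw: [b1@8:L]
Beat 1 (R): throw ball2 h=4 -> lands@5:R; in-air after throw: [b2@5:R b1@8:L]
Beat 2 (L): throw ball3 h=1 -> lands@3:R; in-air after throw: [b3@3:R b2@5:R b1@8:L]
Beat 3 (R): throw ball3 h=7 -> lands@10:L; in-air after throw: [b2@5:R b1@8:L b3@10:L]
Beat 4 (L): throw ball4 h=8 -> lands@12:L; in-air after throw: [b2@5:R b1@8:L b3@10:L b4@12:L]
Beat 5 (R): throw ball2 h=4 -> lands@9:R; in-air after throw: [b1@8:L b2@9:R b3@10:L b4@12:L]
Beat 6 (L): throw ball5 h=1 -> lands@7:R; in-air after throw: [b5@7:R b1@8:L b2@9:R b3@10:L b4@12:L]
Beat 7 (R): throw ball5 h=7 -> lands@14:L; in-air after throw: [b1@8:L b2@9:R b3@10:L b4@12:L b5@14:L]
Beat 8 (L): throw ball1 h=8 -> lands@16:L; in-air after throw: [b2@9:R b3@10:L b4@12:L b5@14:L b1@16:L]
Beat 9 (R): throw ball2 h=4 -> lands@13:R; in-air after throw: [b3@10:L b4@12:L b2@13:R b5@14:L b1@16:L]
Beat 10 (L): throw ball3 h=1 -> lands@11:R; in-air after throw: [b3@11:R b4@12:L b2@13:R b5@14:L b1@16:L]
Beat 11 (R): throw ball3 h=7 -> lands@18:L; in-air after throw: [b4@12:L b2@13:R b5@14:L b1@16:L b3@18:L]
Beat 12 (L): throw ball4 h=8 -> lands@20:L; in-air after throw: [b2@13:R b5@14:L b1@16:L b3@18:L b4@20:L]
Beat 13 (R): throw ball2 h=4 -> lands@17:R; in-air after throw: [b5@14:L b1@16:L b2@17:R b3@18:L b4@20:L]
Ball 5: thrown@6 h=1 -> first land @7; rethrown@7 h=7 -> second land @14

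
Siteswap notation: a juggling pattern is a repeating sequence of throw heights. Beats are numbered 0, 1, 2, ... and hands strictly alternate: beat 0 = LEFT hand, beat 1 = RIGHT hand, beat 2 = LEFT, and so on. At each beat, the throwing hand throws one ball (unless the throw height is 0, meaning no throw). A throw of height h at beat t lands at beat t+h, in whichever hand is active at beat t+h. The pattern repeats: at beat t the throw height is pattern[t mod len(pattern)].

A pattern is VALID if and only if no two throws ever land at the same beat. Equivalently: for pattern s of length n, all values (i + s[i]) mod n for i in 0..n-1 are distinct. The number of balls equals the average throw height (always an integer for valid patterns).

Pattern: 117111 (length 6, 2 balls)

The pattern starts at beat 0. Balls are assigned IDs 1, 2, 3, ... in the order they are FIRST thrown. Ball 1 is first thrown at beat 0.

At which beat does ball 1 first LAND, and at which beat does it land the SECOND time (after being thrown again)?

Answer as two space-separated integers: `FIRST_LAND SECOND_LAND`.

Answer: 1 2

Derivation:
Beat 0 (L): throw ball1 h=1 -> lands@1:R; in-air after throw: [b1@1:R]
Beat 1 (R): throw ball1 h=1 -> lands@2:L; in-air after throw: [b1@2:L]
Beat 2 (L): throw ball1 h=7 -> lands@9:R; in-air after throw: [b1@9:R]
Ball 1: thrown@0 h=1 -> first land @1; rethrown@1 h=1 -> second land @2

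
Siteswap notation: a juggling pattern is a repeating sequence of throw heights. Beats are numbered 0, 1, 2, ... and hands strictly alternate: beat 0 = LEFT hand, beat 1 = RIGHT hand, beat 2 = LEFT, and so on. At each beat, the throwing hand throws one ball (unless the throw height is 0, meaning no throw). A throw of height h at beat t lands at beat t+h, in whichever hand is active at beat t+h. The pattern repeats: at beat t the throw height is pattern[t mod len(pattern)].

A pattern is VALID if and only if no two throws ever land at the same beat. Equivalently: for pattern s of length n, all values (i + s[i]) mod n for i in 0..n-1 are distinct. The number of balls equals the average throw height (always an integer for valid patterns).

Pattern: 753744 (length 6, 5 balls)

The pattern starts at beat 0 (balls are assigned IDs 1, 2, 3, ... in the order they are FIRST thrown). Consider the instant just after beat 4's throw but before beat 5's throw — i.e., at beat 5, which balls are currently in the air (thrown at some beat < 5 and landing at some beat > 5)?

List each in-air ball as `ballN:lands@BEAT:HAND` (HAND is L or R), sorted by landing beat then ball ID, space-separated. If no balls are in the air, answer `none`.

Answer: ball2:lands@6:L ball1:lands@7:R ball5:lands@8:L ball4:lands@10:L

Derivation:
Beat 0 (L): throw ball1 h=7 -> lands@7:R; in-air after throw: [b1@7:R]
Beat 1 (R): throw ball2 h=5 -> lands@6:L; in-air after throw: [b2@6:L b1@7:R]
Beat 2 (L): throw ball3 h=3 -> lands@5:R; in-air after throw: [b3@5:R b2@6:L b1@7:R]
Beat 3 (R): throw ball4 h=7 -> lands@10:L; in-air after throw: [b3@5:R b2@6:L b1@7:R b4@10:L]
Beat 4 (L): throw ball5 h=4 -> lands@8:L; in-air after throw: [b3@5:R b2@6:L b1@7:R b5@8:L b4@10:L]
Beat 5 (R): throw ball3 h=4 -> lands@9:R; in-air after throw: [b2@6:L b1@7:R b5@8:L b3@9:R b4@10:L]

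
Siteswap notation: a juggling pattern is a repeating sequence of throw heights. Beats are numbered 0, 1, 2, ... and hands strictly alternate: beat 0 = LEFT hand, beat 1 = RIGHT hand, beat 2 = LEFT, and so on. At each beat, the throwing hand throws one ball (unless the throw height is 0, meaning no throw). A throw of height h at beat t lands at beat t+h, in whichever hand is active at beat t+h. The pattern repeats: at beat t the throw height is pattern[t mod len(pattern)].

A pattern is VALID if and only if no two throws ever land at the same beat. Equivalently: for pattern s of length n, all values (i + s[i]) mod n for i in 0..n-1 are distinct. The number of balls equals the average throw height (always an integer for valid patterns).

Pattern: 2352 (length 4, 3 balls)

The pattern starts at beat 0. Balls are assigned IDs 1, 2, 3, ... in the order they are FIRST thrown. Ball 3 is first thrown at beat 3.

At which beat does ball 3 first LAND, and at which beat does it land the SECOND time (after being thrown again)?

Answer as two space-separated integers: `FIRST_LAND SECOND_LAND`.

Answer: 5 8

Derivation:
Beat 0 (L): throw ball1 h=2 -> lands@2:L; in-air after throw: [b1@2:L]
Beat 1 (R): throw ball2 h=3 -> lands@4:L; in-air after throw: [b1@2:L b2@4:L]
Beat 2 (L): throw ball1 h=5 -> lands@7:R; in-air after throw: [b2@4:L b1@7:R]
Beat 3 (R): throw ball3 h=2 -> lands@5:R; in-air after throw: [b2@4:L b3@5:R b1@7:R]
Beat 4 (L): throw ball2 h=2 -> lands@6:L; in-air after throw: [b3@5:R b2@6:L b1@7:R]
Beat 5 (R): throw ball3 h=3 -> lands@8:L; in-air after throw: [b2@6:L b1@7:R b3@8:L]
Beat 6 (L): throw ball2 h=5 -> lands@11:R; in-air after throw: [b1@7:R b3@8:L b2@11:R]
Beat 7 (R): throw ball1 h=2 -> lands@9:R; in-air after throw: [b3@8:L b1@9:R b2@11:R]
Beat 8 (L): throw ball3 h=2 -> lands@10:L; in-air after throw: [b1@9:R b3@10:L b2@11:R]
Ball 3: thrown@3 h=2 -> first land @5; rethrown@5 h=3 -> second land @8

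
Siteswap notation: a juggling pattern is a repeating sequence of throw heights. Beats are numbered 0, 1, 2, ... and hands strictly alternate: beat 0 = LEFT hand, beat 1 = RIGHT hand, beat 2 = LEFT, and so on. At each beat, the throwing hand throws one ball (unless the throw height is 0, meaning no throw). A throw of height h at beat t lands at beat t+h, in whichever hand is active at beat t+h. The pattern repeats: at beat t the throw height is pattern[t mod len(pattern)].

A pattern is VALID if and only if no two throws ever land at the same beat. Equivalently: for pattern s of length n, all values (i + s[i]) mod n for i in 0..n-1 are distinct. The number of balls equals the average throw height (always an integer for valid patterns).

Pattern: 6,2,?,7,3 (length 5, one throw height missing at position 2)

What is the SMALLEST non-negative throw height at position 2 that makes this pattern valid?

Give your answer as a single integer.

i=0: (0 + 6) mod 5 = 1
i=1: (1 + 2) mod 5 = 3
i=2: s[i]=? (unknown)
i=3: (3 + 7) mod 5 = 0
i=4: (4 + 3) mod 5 = 2
Known residues: [0, 1, 2, 3]; need a permutation of 0..4, so missing residue r = 4
Need (2 + s) mod 5 = 4; smallest s = (4 - 2) mod 5 = 2

Answer: 2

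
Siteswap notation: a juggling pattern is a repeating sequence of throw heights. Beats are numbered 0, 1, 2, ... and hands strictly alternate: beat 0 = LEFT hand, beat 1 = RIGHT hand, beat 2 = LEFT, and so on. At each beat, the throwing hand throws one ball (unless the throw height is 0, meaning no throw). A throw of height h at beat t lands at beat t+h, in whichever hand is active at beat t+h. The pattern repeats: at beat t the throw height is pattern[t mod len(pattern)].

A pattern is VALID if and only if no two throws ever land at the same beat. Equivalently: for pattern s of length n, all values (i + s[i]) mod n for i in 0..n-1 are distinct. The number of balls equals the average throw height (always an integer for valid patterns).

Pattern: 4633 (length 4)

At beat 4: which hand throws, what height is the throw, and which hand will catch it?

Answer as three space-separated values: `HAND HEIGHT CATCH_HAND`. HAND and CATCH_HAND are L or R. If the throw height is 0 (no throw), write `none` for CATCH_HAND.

Answer: L 4 L

Derivation:
Beat 4: 4 mod 2 = 0, so hand = L
Throw height = pattern[4 mod 4] = pattern[0] = 4
Lands at beat 4+4=8, 8 mod 2 = 0, so catch hand = L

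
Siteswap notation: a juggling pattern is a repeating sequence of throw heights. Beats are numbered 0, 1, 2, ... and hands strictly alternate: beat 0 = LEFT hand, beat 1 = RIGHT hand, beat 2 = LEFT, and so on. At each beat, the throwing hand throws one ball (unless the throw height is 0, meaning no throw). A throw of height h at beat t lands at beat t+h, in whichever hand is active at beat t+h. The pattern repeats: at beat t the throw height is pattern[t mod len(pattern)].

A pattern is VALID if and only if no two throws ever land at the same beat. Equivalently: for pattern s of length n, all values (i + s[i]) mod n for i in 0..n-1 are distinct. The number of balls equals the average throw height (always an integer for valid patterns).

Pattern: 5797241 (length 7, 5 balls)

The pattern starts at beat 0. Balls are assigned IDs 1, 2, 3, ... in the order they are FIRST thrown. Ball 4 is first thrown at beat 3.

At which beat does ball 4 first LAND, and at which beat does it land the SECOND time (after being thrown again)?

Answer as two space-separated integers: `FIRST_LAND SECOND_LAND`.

Beat 0 (L): throw ball1 h=5 -> lands@5:R; in-air after throw: [b1@5:R]
Beat 1 (R): throw ball2 h=7 -> lands@8:L; in-air after throw: [b1@5:R b2@8:L]
Beat 2 (L): throw ball3 h=9 -> lands@11:R; in-air after throw: [b1@5:R b2@8:L b3@11:R]
Beat 3 (R): throw ball4 h=7 -> lands@10:L; in-air after throw: [b1@5:R b2@8:L b4@10:L b3@11:R]
Beat 4 (L): throw ball5 h=2 -> lands@6:L; in-air after throw: [b1@5:R b5@6:L b2@8:L b4@10:L b3@11:R]
Beat 5 (R): throw ball1 h=4 -> lands@9:R; in-air after throw: [b5@6:L b2@8:L b1@9:R b4@10:L b3@11:R]
Beat 6 (L): throw ball5 h=1 -> lands@7:R; in-air after throw: [b5@7:R b2@8:L b1@9:R b4@10:L b3@11:R]
Beat 7 (R): throw ball5 h=5 -> lands@12:L; in-air after throw: [b2@8:L b1@9:R b4@10:L b3@11:R b5@12:L]
Beat 8 (L): throw ball2 h=7 -> lands@15:R; in-air after throw: [b1@9:R b4@10:L b3@11:R b5@12:L b2@15:R]
Beat 9 (R): throw ball1 h=9 -> lands@18:L; in-air after throw: [b4@10:L b3@11:R b5@12:L b2@15:R b1@18:L]
Beat 10 (L): throw ball4 h=7 -> lands@17:R; in-air after throw: [b3@11:R b5@12:L b2@15:R b4@17:R b1@18:L]
Beat 11 (R): throw ball3 h=2 -> lands@13:R; in-air after throw: [b5@12:L b3@13:R b2@15:R b4@17:R b1@18:L]
Beat 12 (L): throw ball5 h=4 -> lands@16:L; in-air after throw: [b3@13:R b2@15:R b5@16:L b4@17:R b1@18:L]
Beat 13 (R): throw ball3 h=1 -> lands@14:L; in-air after throw: [b3@14:L b2@15:R b5@16:L b4@17:R b1@18:L]
Beat 14 (L): throw ball3 h=5 -> lands@19:R; in-air after throw: [b2@15:R b5@16:L b4@17:R b1@18:L b3@19:R]
Beat 15 (R): throw ball2 h=7 -> lands@22:L; in-air after throw: [b5@16:L b4@17:R b1@18:L b3@19:R b2@22:L]
Beat 16 (L): throw ball5 h=9 -> lands@25:R; in-air after throw: [b4@17:R b1@18:L b3@19:R b2@22:L b5@25:R]
Beat 17 (R): throw ball4 h=7 -> lands@24:L; in-air after throw: [b1@18:L b3@19:R b2@22:L b4@24:L b5@25:R]
Ball 4: thrown@3 h=7 -> first land @10; rethrown@10 h=7 -> second land @17

Answer: 10 17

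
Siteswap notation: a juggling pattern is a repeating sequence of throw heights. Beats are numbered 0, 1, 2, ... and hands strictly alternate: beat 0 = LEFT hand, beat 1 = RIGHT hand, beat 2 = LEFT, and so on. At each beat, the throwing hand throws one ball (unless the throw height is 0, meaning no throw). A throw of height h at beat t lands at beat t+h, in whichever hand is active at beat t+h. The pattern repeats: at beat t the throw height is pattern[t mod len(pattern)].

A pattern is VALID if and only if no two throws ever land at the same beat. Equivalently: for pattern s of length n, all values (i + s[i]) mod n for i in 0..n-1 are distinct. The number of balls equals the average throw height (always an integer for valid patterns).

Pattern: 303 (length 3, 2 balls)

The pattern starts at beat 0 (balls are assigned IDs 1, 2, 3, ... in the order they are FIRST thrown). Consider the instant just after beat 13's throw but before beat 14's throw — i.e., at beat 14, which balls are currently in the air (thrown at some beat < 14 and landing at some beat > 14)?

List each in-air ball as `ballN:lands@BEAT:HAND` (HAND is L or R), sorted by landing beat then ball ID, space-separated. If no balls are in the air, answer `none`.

Beat 0 (L): throw ball1 h=3 -> lands@3:R; in-air after throw: [b1@3:R]
Beat 2 (L): throw ball2 h=3 -> lands@5:R; in-air after throw: [b1@3:R b2@5:R]
Beat 3 (R): throw ball1 h=3 -> lands@6:L; in-air after throw: [b2@5:R b1@6:L]
Beat 5 (R): throw ball2 h=3 -> lands@8:L; in-air after throw: [b1@6:L b2@8:L]
Beat 6 (L): throw ball1 h=3 -> lands@9:R; in-air after throw: [b2@8:L b1@9:R]
Beat 8 (L): throw ball2 h=3 -> lands@11:R; in-air after throw: [b1@9:R b2@11:R]
Beat 9 (R): throw ball1 h=3 -> lands@12:L; in-air after throw: [b2@11:R b1@12:L]
Beat 11 (R): throw ball2 h=3 -> lands@14:L; in-air after throw: [b1@12:L b2@14:L]
Beat 12 (L): throw ball1 h=3 -> lands@15:R; in-air after throw: [b2@14:L b1@15:R]
Beat 14 (L): throw ball2 h=3 -> lands@17:R; in-air after throw: [b1@15:R b2@17:R]

Answer: ball1:lands@15:R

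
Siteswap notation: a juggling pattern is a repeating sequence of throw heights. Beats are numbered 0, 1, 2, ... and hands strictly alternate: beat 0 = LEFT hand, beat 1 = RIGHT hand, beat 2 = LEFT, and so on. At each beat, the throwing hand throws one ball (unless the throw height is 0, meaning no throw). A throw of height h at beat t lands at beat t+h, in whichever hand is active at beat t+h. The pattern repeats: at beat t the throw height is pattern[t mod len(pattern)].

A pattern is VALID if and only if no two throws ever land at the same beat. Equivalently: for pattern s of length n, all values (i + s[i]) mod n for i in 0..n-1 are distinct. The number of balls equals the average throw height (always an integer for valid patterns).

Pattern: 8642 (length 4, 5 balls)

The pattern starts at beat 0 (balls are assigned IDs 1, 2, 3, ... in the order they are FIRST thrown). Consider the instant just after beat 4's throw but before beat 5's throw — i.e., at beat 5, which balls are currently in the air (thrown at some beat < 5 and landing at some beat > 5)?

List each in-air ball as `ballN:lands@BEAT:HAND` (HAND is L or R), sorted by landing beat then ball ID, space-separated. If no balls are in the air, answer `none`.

Beat 0 (L): throw ball1 h=8 -> lands@8:L; in-air after throw: [b1@8:L]
Beat 1 (R): throw ball2 h=6 -> lands@7:R; in-air after throw: [b2@7:R b1@8:L]
Beat 2 (L): throw ball3 h=4 -> lands@6:L; in-air after throw: [b3@6:L b2@7:R b1@8:L]
Beat 3 (R): throw ball4 h=2 -> lands@5:R; in-air after throw: [b4@5:R b3@6:L b2@7:R b1@8:L]
Beat 4 (L): throw ball5 h=8 -> lands@12:L; in-air after throw: [b4@5:R b3@6:L b2@7:R b1@8:L b5@12:L]
Beat 5 (R): throw ball4 h=6 -> lands@11:R; in-air after throw: [b3@6:L b2@7:R b1@8:L b4@11:R b5@12:L]

Answer: ball3:lands@6:L ball2:lands@7:R ball1:lands@8:L ball5:lands@12:L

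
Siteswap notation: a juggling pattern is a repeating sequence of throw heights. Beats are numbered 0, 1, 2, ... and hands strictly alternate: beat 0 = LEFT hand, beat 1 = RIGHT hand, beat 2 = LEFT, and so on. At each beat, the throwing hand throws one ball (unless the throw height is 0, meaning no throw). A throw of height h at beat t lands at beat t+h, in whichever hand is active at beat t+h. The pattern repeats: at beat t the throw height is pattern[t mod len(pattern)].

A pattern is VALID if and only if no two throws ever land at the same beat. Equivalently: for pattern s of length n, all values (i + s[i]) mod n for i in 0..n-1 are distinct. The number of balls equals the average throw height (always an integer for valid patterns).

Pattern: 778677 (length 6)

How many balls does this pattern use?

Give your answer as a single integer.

Answer: 7

Derivation:
Pattern = [7, 7, 8, 6, 7, 7], length n = 6
  position 0: throw height = 7, running sum = 7
  position 1: throw height = 7, running sum = 14
  position 2: throw height = 8, running sum = 22
  position 3: throw height = 6, running sum = 28
  position 4: throw height = 7, running sum = 35
  position 5: throw height = 7, running sum = 42
Total sum = 42; balls = sum / n = 42 / 6 = 7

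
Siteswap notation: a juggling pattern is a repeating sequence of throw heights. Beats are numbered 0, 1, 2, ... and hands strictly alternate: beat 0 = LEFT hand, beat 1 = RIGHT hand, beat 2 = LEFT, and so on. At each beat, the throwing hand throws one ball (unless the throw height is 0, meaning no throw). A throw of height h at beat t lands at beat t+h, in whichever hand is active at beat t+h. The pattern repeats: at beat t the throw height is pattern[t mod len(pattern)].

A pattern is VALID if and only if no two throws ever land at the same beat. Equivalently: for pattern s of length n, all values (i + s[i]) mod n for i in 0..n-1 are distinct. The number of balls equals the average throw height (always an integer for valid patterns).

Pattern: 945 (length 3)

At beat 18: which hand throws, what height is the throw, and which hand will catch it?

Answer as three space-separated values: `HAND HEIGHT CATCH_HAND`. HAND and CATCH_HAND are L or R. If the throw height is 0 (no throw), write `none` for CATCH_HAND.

Answer: L 9 R

Derivation:
Beat 18: 18 mod 2 = 0, so hand = L
Throw height = pattern[18 mod 3] = pattern[0] = 9
Lands at beat 18+9=27, 27 mod 2 = 1, so catch hand = R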